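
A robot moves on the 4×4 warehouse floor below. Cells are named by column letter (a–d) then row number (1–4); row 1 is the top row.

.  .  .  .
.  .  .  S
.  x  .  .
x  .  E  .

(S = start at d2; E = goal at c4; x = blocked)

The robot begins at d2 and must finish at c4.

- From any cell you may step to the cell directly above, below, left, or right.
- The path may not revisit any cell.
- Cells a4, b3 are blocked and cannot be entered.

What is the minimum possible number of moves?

The Manhattan distance from d2 to c4 is |2−4| + |4−3| = 3, so at least 3 moves are needed.
A route of 3 moves achieves this: d2 → d3 → d4 → c4.
Since 3 matches the lower bound, it is optimal.

3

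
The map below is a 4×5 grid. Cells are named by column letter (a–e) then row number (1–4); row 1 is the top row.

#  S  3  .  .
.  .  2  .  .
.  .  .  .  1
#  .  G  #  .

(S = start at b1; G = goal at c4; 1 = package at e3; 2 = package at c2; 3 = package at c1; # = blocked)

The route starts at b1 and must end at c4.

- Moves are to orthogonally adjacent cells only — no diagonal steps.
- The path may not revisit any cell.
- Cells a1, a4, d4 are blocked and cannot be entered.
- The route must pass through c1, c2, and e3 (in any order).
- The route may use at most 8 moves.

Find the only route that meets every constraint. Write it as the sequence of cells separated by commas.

b1, c1, c2, d2, e2, e3, d3, c3, c4

The 8-move cap with required stops at c1, c2, e3 leaves no slack for detours.
Route from b1: right 1 to c1, down 1 to c2, right 2 to e2, down 1 to e3, left 2 to c3, down 1 to c4 — 8 moves in all.
Check: all required cells visited; 8 ≤ 8 moves.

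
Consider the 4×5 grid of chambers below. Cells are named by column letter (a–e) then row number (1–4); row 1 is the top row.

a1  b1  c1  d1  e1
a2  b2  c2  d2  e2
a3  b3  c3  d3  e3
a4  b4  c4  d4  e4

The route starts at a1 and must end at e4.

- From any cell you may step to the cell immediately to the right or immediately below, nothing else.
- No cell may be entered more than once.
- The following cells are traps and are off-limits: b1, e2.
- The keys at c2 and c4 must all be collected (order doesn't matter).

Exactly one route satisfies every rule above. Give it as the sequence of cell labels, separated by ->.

a1 -> a2 -> b2 -> c2 -> c3 -> c4 -> d4 -> e4

Moves only go right or down, so the column and row indices never decrease.
Route from a1: down 1 to a2, right 2 to c2, down 2 to c4, right 2 to e4 — 7 moves in all.
Check: all required cells visited.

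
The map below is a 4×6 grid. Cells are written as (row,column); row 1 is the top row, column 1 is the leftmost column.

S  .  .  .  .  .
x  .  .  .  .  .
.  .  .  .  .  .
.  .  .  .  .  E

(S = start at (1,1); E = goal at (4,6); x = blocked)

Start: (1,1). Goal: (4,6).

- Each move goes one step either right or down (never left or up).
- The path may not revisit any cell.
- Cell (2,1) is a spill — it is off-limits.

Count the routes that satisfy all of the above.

35

A right/down-only route from (1,1) to (4,6) makes exactly 3 down-moves and 5 right-moves in some order.
With no other constraints that would be C(8,3) = 56 routes.
Subtract routes through each blocked cell (inclusion–exclusion for overlaps): − through (2,1): 21 → 35.
That gives 35 routes.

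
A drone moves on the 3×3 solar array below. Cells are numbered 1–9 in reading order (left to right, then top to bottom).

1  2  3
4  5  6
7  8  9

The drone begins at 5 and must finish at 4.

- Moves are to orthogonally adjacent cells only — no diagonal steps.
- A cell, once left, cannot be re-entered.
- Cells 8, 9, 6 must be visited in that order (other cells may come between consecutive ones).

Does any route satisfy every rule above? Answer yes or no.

yes

One route that works: 5 → 8 → 9 → 6 → 3 → 2 → 1 → 4.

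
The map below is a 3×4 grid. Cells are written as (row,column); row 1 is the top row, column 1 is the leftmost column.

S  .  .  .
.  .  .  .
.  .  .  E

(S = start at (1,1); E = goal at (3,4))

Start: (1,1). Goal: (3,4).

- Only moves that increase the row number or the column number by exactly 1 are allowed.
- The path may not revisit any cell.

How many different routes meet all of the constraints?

A right/down-only route from (1,1) to (3,4) makes exactly 2 down-moves and 3 right-moves in some order.
With no other constraints that would be C(5,2) = 10 routes.
That gives 10 routes.

10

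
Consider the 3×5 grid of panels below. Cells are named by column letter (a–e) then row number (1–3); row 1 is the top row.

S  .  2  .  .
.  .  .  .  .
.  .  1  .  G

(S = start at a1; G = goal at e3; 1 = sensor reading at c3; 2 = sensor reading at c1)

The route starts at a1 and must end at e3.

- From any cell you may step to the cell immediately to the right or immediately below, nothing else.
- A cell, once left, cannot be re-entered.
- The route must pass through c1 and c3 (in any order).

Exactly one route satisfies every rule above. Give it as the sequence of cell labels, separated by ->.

a1 -> b1 -> c1 -> c2 -> c3 -> d3 -> e3

Moves only go right or down, so the column and row indices never decrease.
Route from a1: right 2 to c1, down 2 to c3, right 2 to e3 — 6 moves in all.
Check: all required cells visited.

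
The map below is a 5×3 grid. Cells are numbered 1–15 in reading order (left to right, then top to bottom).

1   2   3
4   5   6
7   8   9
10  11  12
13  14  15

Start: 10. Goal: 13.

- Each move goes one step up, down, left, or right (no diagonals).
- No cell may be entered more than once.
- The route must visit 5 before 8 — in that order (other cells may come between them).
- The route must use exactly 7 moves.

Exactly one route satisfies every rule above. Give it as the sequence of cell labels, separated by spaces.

The waypoints must appear in the order 5, 8, with no cell reused.
Route from 10: 2× up (reaching 4), right to 5, 3× down (reaching 14), left to 13 — 7 moves in all.
Check: order respected (5 at step 3, 8 at step 4); 7 moves as required.

10 7 4 5 8 11 14 13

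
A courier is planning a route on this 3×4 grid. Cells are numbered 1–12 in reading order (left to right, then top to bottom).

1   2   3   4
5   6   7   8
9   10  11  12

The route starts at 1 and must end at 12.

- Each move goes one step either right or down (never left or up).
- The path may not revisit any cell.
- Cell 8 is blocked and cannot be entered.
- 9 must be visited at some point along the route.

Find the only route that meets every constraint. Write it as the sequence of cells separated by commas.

1, 5, 9, 10, 11, 12

Moves only go right or down, so the column and row indices never decrease.
Route from 1: down 2 to 9, right 3 to 12 — 5 moves in all.
Check: all required cells visited.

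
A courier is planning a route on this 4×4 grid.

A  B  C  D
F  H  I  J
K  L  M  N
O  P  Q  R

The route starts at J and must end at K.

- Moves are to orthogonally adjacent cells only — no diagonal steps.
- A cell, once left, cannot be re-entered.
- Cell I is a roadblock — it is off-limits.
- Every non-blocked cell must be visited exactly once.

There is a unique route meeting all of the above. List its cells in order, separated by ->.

J -> D -> C -> B -> A -> F -> H -> L -> M -> N -> R -> Q -> P -> O -> K

Need to visit all 15 open cells exactly once, starting at J and ending at K.
Cell R has only two open neighbours (N and Q), so the path must pass straight through it: one of those is the cell it's entered from and the other is where it exits.
Route from J: up to D, 3× left (reaching A), down to F, right to H, down to L, 2× right (reaching N), down to R, 3× left (reaching O), up to K — 14 moves in all.
Check: all 15 open cells covered.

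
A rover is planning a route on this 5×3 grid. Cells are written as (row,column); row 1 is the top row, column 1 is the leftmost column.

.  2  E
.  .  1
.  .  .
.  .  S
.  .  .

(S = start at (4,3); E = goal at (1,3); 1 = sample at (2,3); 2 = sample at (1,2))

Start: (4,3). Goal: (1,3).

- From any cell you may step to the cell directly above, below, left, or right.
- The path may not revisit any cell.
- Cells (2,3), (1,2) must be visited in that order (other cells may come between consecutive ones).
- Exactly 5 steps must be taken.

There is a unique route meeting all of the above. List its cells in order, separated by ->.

(4,3) -> (3,3) -> (2,3) -> (2,2) -> (1,2) -> (1,3)

The waypoints must appear in the order (2,3), (1,2), with no cell reused.
Route from (4,3): up 2 to (2,3), left 1 to (2,2), up 1 to (1,2), right 1 to (1,3) — 5 moves in all.
Check: order respected (1 at step 2, 2 at step 4); 5 moves as required.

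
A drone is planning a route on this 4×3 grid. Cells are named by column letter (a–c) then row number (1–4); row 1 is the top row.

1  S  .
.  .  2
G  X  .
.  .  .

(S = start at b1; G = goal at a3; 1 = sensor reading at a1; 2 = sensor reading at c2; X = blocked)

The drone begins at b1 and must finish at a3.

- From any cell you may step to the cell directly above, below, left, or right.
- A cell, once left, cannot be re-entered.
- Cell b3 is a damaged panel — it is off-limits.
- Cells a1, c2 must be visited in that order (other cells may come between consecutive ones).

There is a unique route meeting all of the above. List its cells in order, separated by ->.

b1 -> a1 -> a2 -> b2 -> c2 -> c3 -> c4 -> b4 -> a4 -> a3

The waypoints must appear in the order a1, c2, with no cell reused.
Route from b1: left to a1, down to a2, 2× right (reaching c2), 2× down (reaching c4), 2× left (reaching a4), up to a3 — 9 moves in all.
Check: order respected (1 at step 1, 2 at step 4).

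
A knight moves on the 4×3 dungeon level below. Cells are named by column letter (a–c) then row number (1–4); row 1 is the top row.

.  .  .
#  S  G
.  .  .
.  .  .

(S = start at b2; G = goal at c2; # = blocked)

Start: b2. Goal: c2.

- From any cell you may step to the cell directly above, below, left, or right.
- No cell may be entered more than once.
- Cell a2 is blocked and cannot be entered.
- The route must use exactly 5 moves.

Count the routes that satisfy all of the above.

Need simple routes of exactly 5 moves from b2 to c2 (Manhattan distance 1, so 2 moves are spent on a detour and 2 undoing it).
Enumerating: b2 b3 b4 c4 c3 c2.
That gives 1 route.

1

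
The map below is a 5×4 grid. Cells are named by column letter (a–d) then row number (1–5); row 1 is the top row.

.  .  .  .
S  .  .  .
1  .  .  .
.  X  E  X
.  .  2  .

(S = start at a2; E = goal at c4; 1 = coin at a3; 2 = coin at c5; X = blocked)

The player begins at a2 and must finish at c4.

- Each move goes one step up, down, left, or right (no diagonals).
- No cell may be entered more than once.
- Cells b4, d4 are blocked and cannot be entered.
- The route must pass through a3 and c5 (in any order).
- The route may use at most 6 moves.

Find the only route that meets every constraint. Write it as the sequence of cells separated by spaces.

a2 a3 a4 a5 b5 c5 c4

The budget equals the shortest possible length, so every move has to be on a shortest route through the required cells.
Route from a2: down 3 to a5, right 2 to c5, up 1 to c4 — 6 moves in all.
Check: all required cells visited; 6 ≤ 6 moves.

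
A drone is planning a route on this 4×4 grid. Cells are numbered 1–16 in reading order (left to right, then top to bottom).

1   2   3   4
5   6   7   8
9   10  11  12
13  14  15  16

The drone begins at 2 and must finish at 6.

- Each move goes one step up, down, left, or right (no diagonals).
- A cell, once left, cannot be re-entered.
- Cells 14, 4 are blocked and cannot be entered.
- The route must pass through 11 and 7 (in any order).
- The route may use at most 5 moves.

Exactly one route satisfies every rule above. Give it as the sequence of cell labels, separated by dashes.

The budget equals the shortest possible length, so every move has to be on a shortest route through the required cells.
Route from 2: right 1 to 3, down 2 to 11, left 1 to 10, up 1 to 6 — 5 moves in all.
Check: all required cells visited; 5 ≤ 5 moves.

2 - 3 - 7 - 11 - 10 - 6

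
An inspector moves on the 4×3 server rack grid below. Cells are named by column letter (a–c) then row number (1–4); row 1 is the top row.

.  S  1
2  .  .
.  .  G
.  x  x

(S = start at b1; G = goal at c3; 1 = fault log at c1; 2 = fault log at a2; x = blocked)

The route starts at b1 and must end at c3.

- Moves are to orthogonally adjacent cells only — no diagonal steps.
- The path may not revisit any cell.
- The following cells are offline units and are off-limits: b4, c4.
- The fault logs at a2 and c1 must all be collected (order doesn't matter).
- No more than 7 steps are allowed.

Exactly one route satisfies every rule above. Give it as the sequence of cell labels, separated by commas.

b1, c1, c2, b2, a2, a3, b3, c3

The 7-move cap with required stops at a2, c1 leaves no slack for detours.
Route from b1: right 1 to c1, down 1 to c2, left 2 to a2, down 1 to a3, right 2 to c3 — 7 moves in all.
Check: all required cells visited; 7 ≤ 7 moves.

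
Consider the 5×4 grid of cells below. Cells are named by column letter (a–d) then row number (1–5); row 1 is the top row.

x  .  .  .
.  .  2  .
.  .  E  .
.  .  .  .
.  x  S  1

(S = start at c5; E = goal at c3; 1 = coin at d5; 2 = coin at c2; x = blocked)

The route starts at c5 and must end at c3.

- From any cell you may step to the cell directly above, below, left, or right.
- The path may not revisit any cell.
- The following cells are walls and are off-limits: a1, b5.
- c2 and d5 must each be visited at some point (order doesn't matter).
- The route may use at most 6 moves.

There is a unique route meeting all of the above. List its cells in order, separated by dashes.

Any route must reach c2 and d5 and still end at c3 within 6 moves, so the order of the required stops is forced.
Route from c5: right 1 to d5, up 3 to d2, left 1 to c2, down 1 to c3 — 6 moves in all.
Check: all required cells visited; 6 ≤ 6 moves.

c5 - d5 - d4 - d3 - d2 - c2 - c3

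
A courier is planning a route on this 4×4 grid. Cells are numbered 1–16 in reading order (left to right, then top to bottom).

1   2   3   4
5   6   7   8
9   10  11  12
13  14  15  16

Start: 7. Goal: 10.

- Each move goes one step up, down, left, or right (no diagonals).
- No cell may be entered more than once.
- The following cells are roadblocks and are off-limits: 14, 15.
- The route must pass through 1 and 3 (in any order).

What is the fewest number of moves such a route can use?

Any route passes through 1 and 3 in some order between 7 and 10. Summing Manhattan distances along each leg and taking the cheapest ordering (7 → 3 → 1 → 10) gives a lower bound of 1 + 2 + 3 = 6 moves.
A route of 6 moves achieves this: 7 → 3 → 2 → 1 → 5 → 9 → 10.
Since 6 matches the lower bound, it is optimal.

6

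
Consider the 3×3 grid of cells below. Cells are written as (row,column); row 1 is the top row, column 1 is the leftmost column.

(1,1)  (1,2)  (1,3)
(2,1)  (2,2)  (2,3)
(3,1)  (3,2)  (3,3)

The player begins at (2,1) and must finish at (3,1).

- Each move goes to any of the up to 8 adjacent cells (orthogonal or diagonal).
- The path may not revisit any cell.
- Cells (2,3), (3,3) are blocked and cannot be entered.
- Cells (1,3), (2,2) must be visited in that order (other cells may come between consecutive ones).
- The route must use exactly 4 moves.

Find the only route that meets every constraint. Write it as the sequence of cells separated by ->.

The waypoints must appear in the order (1,3), (2,2), with no cell reused.
Route from (2,1): up-right 1 to (1,2), right 1 to (1,3), down-left 2 to (3,1) — 4 moves in all.
Check: order respected ((1,3) at step 2, (2,2) at step 3); 4 moves as required.

(2,1) -> (1,2) -> (1,3) -> (2,2) -> (3,1)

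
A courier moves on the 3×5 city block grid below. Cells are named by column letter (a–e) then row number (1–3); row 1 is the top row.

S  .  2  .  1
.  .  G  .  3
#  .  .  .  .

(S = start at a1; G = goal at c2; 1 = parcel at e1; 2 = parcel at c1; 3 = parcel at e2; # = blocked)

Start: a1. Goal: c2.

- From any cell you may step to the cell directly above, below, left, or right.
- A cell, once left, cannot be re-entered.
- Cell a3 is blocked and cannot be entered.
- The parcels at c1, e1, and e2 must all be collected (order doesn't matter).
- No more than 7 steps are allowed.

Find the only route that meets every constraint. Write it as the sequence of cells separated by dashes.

a1 - b1 - c1 - d1 - e1 - e2 - d2 - c2

The 7-move cap with required stops at c1, e1, e2 leaves no slack for detours.
Route from a1: 4× right (reaching e1), down to e2, 2× left (reaching c2) — 7 moves in all.
Check: all required cells visited; 7 ≤ 7 moves.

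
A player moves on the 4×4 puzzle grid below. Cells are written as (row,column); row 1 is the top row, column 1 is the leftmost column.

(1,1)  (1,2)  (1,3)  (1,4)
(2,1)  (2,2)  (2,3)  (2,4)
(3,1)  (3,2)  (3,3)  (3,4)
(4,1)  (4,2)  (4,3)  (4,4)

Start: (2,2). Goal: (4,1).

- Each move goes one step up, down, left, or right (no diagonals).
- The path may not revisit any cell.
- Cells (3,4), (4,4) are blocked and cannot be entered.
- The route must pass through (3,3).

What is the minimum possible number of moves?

5

Any route passes through (3,3) somewhere between (2,2) and (4,1). Summing Manhattan distances along the two legs ((2,2) → (3,3) → (4,1)) gives a lower bound of 2 + 3 = 5 moves.
A route of 5 moves achieves this: (2,2) → (3,2) → (3,3) → (4,3) → (4,2) → (4,1).
Since 5 matches the lower bound, it is optimal.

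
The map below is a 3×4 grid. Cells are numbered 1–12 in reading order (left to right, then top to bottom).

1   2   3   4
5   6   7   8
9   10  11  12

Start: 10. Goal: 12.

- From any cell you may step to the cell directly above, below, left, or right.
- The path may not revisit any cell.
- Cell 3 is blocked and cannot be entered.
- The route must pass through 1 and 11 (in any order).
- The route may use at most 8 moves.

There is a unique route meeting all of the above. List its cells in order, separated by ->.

The 8-move cap with required stops at 1, 11 leaves no slack for detours.
Route from 10: left to 9, 2× up (reaching 1), right to 2, down to 6, right to 7, down to 11, right to 12 — 8 moves in all.
Check: all required cells visited; 8 ≤ 8 moves.

10 -> 9 -> 5 -> 1 -> 2 -> 6 -> 7 -> 11 -> 12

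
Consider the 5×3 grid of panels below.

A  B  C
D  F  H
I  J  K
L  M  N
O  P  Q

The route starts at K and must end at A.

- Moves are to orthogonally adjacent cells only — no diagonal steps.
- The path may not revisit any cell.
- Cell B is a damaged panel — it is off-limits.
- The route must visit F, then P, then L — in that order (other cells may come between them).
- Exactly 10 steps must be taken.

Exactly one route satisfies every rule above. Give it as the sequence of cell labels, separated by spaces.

The waypoints must appear in the order F, P, L, with no cell reused.
Route from K: up to H, left to F, 3× down (reaching P), left to O, 4× up (reaching A) — 10 moves in all.
Check: order respected (F at step 2, P at step 5, L at step 7); 10 moves as required.

K H F J M P O L I D A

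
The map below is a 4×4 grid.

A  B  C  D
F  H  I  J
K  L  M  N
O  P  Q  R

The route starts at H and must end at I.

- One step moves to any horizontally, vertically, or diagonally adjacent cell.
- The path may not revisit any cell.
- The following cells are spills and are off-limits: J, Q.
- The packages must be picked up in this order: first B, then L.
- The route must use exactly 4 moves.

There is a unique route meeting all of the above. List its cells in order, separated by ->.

The waypoints must appear in the order B, L, with no cell reused.
Route from H: up 1 to B, down-left 1 to F, down-right 1 to L, up-right 1 to I — 4 moves in all.
Check: order respected (B at step 1, L at step 3); 4 moves as required.

H -> B -> F -> L -> I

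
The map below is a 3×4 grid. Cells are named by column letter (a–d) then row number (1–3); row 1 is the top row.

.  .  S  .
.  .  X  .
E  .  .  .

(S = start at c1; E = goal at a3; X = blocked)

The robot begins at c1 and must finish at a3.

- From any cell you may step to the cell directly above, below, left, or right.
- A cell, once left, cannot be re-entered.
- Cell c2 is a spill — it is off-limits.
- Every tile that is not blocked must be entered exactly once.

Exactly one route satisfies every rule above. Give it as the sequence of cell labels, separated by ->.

Need to visit all 11 open cells exactly once, starting at c1 and ending at a3.
Cell c3 has only two open neighbours (b3 and d3), so the path must pass straight through it: one of those is the cell it's entered from and the other is where it exits.
Route from c1: right to d1, 2× down (reaching d3), 2× left (reaching b3), 2× up (reaching b1), left to a1, 2× down (reaching a3) — 10 moves in all.
Check: all 11 open cells covered.

c1 -> d1 -> d2 -> d3 -> c3 -> b3 -> b2 -> b1 -> a1 -> a2 -> a3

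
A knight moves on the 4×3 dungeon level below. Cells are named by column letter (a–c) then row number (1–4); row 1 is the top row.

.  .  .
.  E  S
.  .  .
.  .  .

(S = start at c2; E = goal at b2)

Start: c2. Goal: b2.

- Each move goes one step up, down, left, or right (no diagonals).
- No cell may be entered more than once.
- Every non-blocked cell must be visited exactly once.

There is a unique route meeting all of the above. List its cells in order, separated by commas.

Need to visit all 12 open cells exactly once, starting at c2 and ending at b2.
Route from c2: up 1 to c1, left 2 to a1, down 3 to a4, right 2 to c4, up 1 to c3, left 1 to b3, up 1 to b2 — 11 moves in all.
Check: all 12 open cells covered.

c2, c1, b1, a1, a2, a3, a4, b4, c4, c3, b3, b2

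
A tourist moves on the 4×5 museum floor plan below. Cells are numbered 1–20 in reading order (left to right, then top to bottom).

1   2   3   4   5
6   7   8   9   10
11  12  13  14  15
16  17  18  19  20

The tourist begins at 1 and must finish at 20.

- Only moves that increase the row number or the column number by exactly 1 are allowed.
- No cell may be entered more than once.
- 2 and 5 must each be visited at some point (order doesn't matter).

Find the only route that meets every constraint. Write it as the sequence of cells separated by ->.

Moves only go right or down, so the column and row indices never decrease.
Route from 1: 4× right (reaching 5), 3× down (reaching 20) — 7 moves in all.
Check: all required cells visited.

1 -> 2 -> 3 -> 4 -> 5 -> 10 -> 15 -> 20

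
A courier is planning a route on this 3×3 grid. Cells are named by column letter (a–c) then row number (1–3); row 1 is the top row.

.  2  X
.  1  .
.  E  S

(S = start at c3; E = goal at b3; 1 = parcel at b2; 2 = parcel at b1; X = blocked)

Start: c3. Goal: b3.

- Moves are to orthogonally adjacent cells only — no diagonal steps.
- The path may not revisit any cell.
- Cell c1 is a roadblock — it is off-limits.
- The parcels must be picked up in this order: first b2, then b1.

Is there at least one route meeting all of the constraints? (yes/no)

One route that works: c3 → c2 → b2 → b1 → a1 → a2 → a3 → b3.

yes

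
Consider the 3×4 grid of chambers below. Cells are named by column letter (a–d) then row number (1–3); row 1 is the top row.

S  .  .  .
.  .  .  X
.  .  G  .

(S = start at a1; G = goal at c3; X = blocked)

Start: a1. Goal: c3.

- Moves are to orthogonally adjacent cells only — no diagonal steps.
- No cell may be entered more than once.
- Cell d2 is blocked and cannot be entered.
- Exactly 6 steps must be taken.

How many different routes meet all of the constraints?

4

Need simple routes of exactly 6 moves from a1 to c3 (Manhattan distance 4, so 1 moves are spent on a detour and 1 undoing it).
Enumerating: a1 a2 a3 b3 b2 c2 c3 | a1 a2 b2 b1 c1 c2 c3 | a1 b1 b2 a2 a3 b3 c3 | a1 b1 c1 c2 b2 b3 c3.
That gives 4 routes.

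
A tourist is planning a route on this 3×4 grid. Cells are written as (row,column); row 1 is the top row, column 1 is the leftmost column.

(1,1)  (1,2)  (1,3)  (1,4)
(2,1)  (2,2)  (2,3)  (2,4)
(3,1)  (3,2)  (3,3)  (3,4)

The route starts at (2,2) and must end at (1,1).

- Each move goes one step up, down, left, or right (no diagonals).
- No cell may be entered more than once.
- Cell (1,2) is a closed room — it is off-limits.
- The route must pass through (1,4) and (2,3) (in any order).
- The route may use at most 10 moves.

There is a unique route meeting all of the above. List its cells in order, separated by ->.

The budget equals the shortest possible length, so every move has to be on a shortest route through the required cells.
Route from (2,2): right to (2,3), up to (1,3), right to (1,4), 2× down (reaching (3,4)), 3× left (reaching (3,1)), 2× up (reaching (1,1)) — 10 moves in all.
Check: all required cells visited; 10 ≤ 10 moves.

(2,2) -> (2,3) -> (1,3) -> (1,4) -> (2,4) -> (3,4) -> (3,3) -> (3,2) -> (3,1) -> (2,1) -> (1,1)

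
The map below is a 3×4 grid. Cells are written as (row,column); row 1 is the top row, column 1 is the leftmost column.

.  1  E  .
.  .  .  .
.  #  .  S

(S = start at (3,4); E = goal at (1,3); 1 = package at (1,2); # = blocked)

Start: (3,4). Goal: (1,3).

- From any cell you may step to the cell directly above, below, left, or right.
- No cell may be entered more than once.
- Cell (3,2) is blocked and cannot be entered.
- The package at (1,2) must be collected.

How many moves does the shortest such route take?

5

Any route passes through (1,2) somewhere between (3,4) and (1,3). Summing Manhattan distances along the two legs ((3,4) → (1,2) → (1,3)) gives a lower bound of 4 + 1 = 5 moves.
A route of 5 moves achieves this: (3,4) → (2,4) → (2,3) → (2,2) → (1,2) → (1,3).
Since 5 matches the lower bound, it is optimal.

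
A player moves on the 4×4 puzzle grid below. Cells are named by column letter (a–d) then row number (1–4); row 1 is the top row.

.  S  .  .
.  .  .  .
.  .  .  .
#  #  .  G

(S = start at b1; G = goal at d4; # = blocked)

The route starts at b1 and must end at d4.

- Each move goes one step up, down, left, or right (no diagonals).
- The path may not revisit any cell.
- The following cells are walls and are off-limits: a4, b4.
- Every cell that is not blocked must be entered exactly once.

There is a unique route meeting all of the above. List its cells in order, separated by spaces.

b1 a1 a2 a3 b3 b2 c2 c1 d1 d2 d3 c3 c4 d4

Need to visit all 14 open cells exactly once, starting at b1 and ending at d4.
Cell a1 has only two open neighbours (a2 and b1), so the path must pass straight through it: one of those is the cell it's entered from and the other is where it exits.
Route from b1: left to a1, 2× down (reaching a3), right to b3, up to b2, right to c2, up to c1, right to d1, 2× down (reaching d3), left to c3, down to c4, right to d4 — 13 moves in all.
Check: all 14 open cells covered.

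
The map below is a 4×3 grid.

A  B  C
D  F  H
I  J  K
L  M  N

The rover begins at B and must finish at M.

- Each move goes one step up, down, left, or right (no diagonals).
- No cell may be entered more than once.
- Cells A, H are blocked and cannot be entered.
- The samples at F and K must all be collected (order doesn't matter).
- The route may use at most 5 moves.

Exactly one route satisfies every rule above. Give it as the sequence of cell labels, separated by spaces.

B F J K N M

Any route must reach F and K and still end at M within 5 moves, so the order of the required stops is forced.
Route from B: down 2 to J, right 1 to K, down 1 to N, left 1 to M — 5 moves in all.
Check: all required cells visited; 5 ≤ 5 moves.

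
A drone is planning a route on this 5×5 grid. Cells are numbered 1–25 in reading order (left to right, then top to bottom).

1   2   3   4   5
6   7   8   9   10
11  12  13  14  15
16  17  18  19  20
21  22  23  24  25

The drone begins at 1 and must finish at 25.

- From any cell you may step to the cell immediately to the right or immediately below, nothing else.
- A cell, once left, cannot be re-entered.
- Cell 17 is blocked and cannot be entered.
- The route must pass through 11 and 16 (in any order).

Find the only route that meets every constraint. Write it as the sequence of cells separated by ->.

Moves only go right or down, so the column and row indices never decrease.
Route from 1: 4× down (reaching 21), 4× right (reaching 25) — 8 moves in all.
Check: all required cells visited.

1 -> 6 -> 11 -> 16 -> 21 -> 22 -> 23 -> 24 -> 25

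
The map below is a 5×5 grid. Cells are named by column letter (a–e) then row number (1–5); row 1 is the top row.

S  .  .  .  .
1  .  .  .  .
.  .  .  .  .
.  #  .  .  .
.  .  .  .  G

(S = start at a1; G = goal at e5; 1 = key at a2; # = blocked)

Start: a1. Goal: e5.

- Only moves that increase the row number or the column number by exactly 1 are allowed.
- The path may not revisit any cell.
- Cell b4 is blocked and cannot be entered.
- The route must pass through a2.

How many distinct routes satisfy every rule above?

23

A right/down-only route from a1 to e5 makes exactly 4 down-moves and 4 right-moves in some order.
With no other constraints that would be C(8,4) = 70 routes.
Split at a2 and multiply the segment counts (each segment already excludes blocked cells): a1→a2: 1; a2→e5: 23; product = 23.
That gives 23 routes.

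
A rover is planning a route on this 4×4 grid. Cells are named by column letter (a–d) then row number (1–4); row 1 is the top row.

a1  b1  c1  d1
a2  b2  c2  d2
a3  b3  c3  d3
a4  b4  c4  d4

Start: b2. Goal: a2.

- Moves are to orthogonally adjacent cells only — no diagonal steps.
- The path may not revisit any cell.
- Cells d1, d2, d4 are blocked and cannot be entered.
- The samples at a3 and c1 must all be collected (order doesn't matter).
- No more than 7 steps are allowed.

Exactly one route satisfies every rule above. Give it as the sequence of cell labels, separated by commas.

The budget equals the shortest possible length, so every move has to be on a shortest route through the required cells.
Route from b2: up 1 to b1, right 1 to c1, down 2 to c3, left 2 to a3, up 1 to a2 — 7 moves in all.
Check: all required cells visited; 7 ≤ 7 moves.

b2, b1, c1, c2, c3, b3, a3, a2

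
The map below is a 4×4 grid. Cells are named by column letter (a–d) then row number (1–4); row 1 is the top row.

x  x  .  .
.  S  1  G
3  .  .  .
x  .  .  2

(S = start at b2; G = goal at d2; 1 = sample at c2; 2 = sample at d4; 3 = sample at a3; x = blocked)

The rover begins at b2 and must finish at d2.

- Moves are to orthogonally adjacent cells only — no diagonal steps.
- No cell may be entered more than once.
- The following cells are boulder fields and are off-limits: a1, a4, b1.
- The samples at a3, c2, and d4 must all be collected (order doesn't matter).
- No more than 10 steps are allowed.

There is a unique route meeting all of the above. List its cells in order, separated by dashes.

The 10-move cap with required stops at a3, c2, d4 leaves no slack for detours.
Route from b2: left to a2, down to a3, right to b3, down to b4, 2× right (reaching d4), up to d3, left to c3, up to c2, right to d2 — 10 moves in all.
Check: all required cells visited; 10 ≤ 10 moves.

b2 - a2 - a3 - b3 - b4 - c4 - d4 - d3 - c3 - c2 - d2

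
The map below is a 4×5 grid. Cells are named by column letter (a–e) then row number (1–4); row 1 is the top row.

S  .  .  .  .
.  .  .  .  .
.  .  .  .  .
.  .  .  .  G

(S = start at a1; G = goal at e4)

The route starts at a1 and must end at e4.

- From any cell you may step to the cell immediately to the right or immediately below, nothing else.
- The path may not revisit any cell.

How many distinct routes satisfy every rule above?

A right/down-only route from a1 to e4 makes exactly 3 down-moves and 4 right-moves in some order.
With no other constraints that would be C(7,3) = 35 routes.
That gives 35 routes.

35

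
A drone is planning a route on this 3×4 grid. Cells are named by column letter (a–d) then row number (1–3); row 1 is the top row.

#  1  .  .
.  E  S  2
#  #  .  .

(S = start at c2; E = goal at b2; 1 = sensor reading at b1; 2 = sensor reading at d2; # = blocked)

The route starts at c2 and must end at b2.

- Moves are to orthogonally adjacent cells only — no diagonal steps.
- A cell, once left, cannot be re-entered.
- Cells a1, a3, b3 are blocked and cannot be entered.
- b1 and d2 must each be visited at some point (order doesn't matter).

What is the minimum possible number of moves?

5

Any route passes through b1 and d2 in some order between c2 and b2. Summing Manhattan distances along each leg and taking the cheapest ordering (c2 → d2 → b1 → b2) gives a lower bound of 1 + 3 + 1 = 5 moves.
A route of 5 moves achieves this: c2 → d2 → d1 → c1 → b1 → b2.
Since 5 matches the lower bound, it is optimal.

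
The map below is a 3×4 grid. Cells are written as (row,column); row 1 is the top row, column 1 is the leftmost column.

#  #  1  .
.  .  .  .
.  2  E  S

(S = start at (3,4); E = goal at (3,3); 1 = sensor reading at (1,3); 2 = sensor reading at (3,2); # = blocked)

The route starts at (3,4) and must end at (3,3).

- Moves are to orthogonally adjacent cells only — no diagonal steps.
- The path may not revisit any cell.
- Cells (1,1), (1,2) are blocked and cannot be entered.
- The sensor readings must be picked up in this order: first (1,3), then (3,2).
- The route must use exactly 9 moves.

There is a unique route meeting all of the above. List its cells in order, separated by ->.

The waypoints must appear in the order (1,3), (3,2), with no cell reused.
Route from (3,4): up 2 to (1,4), left 1 to (1,3), down 1 to (2,3), left 2 to (2,1), down 1 to (3,1), right 2 to (3,3) — 9 moves in all.
Check: order respected (1 at step 3, 2 at step 8); 9 moves as required.

(3,4) -> (2,4) -> (1,4) -> (1,3) -> (2,3) -> (2,2) -> (2,1) -> (3,1) -> (3,2) -> (3,3)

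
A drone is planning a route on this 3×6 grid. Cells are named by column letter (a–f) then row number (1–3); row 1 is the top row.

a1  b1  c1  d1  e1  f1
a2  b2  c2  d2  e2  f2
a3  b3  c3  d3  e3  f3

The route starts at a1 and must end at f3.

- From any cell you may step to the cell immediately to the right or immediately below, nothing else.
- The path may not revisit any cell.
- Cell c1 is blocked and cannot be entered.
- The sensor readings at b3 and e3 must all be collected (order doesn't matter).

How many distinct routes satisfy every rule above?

3

A right/down-only route from a1 to f3 makes exactly 2 down-moves and 5 right-moves in some order.
With no other constraints that would be C(7,2) = 21 routes.
A monotone route can only reach the required cells in the order b3, e3, so split there and multiply the segment counts (each segment already excludes blocked cells): a1→b3: 3; b3→e3: 1; e3→f3: 1; product = 3.
That gives 3 routes.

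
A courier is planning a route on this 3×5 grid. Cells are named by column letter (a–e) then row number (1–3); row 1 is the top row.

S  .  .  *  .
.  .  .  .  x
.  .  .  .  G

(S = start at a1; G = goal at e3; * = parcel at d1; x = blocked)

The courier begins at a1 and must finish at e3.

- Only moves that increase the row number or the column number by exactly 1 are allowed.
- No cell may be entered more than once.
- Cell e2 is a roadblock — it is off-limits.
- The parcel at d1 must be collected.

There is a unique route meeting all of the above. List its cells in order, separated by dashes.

a1 - b1 - c1 - d1 - d2 - d3 - e3

Moves only go right or down, so the column and row indices never decrease.
Route from a1: right 3 to d1, down 2 to d3, right 1 to e3 — 6 moves in all.
Check: all required cells visited.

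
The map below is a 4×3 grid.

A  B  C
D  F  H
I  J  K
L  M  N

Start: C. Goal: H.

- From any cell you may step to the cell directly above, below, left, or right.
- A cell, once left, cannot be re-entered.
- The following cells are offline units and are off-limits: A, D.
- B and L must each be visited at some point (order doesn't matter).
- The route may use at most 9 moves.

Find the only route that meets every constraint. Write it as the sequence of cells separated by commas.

C, B, F, J, I, L, M, N, K, H

The budget equals the shortest possible length, so every move has to be on a shortest route through the required cells.
Route from C: left 1 to B, down 2 to J, left 1 to I, down 1 to L, right 2 to N, up 2 to H — 9 moves in all.
Check: all required cells visited; 9 ≤ 9 moves.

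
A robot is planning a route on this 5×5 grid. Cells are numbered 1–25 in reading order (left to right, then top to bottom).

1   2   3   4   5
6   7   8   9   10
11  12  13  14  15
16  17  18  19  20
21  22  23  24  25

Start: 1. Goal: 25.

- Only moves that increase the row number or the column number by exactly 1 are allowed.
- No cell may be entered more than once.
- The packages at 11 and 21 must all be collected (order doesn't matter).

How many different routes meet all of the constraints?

1

A right/down-only route from 1 to 25 makes exactly 4 down-moves and 4 right-moves in some order.
With no other constraints that would be C(8,4) = 70 routes.
A monotone route can only reach the required cells in the order 11, 21, so split there and multiply the segment counts: 1→11: 1; 11→21: 1; 21→25: 1; product = 1.
That gives 1 route.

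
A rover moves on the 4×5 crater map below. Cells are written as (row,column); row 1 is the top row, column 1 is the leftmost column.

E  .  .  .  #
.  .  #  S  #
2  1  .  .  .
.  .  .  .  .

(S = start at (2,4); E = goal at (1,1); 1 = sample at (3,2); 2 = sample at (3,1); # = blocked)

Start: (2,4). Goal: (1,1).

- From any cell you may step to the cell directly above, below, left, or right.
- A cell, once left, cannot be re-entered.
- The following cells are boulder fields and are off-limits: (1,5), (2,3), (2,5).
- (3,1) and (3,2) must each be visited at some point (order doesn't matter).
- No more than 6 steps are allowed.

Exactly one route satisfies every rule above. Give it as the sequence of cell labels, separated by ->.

Any route must reach (3,1) and (3,2) and still end at (1,1) within 6 moves, so the order of the required stops is forced.
Route from (2,4): down 1 to (3,4), left 3 to (3,1), up 2 to (1,1) — 6 moves in all.
Check: all required cells visited; 6 ≤ 6 moves.

(2,4) -> (3,4) -> (3,3) -> (3,2) -> (3,1) -> (2,1) -> (1,1)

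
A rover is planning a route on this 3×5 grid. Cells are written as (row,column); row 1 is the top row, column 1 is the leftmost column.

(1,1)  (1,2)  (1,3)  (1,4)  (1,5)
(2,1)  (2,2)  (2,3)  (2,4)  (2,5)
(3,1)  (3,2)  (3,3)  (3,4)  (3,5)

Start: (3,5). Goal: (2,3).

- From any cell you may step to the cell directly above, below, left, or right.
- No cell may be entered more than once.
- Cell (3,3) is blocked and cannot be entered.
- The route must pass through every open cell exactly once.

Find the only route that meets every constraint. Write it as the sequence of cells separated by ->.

Need to visit all 14 open cells exactly once, starting at (3,5) and ending at (2,3).
Cell (3,4) has only two open neighbours ((2,4) and (3,5)), so the path must pass straight through it: one of those is the cell it's entered from and the other is where it exits.
Route from (3,5): left 1 to (3,4), up 1 to (2,4), right 1 to (2,5), up 1 to (1,5), left 4 to (1,1), down 2 to (3,1), right 1 to (3,2), up 1 to (2,2), right 1 to (2,3) — 13 moves in all.
Check: all 14 open cells covered.

(3,5) -> (3,4) -> (2,4) -> (2,5) -> (1,5) -> (1,4) -> (1,3) -> (1,2) -> (1,1) -> (2,1) -> (3,1) -> (3,2) -> (2,2) -> (2,3)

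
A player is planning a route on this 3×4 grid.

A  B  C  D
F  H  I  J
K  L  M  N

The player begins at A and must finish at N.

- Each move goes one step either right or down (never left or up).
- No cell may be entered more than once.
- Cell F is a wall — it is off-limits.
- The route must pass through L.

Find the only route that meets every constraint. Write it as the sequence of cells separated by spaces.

Moves only go right or down, so the column and row indices never decrease.
Route from A: right to B, 2× down (reaching L), 2× right (reaching N) — 5 moves in all.
Check: all required cells visited.

A B H L M N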